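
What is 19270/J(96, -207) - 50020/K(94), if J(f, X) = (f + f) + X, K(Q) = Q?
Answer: -256168/141 ≈ -1816.8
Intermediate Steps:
J(f, X) = X + 2*f (J(f, X) = 2*f + X = X + 2*f)
19270/J(96, -207) - 50020/K(94) = 19270/(-207 + 2*96) - 50020/94 = 19270/(-207 + 192) - 50020*1/94 = 19270/(-15) - 25010/47 = 19270*(-1/15) - 25010/47 = -3854/3 - 25010/47 = -256168/141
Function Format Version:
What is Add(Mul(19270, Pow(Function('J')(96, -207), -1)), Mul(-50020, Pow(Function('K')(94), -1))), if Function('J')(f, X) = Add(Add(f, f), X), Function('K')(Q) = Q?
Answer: Rational(-256168, 141) ≈ -1816.8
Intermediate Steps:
Function('J')(f, X) = Add(X, Mul(2, f)) (Function('J')(f, X) = Add(Mul(2, f), X) = Add(X, Mul(2, f)))
Add(Mul(19270, Pow(Function('J')(96, -207), -1)), Mul(-50020, Pow(Function('K')(94), -1))) = Add(Mul(19270, Pow(Add(-207, Mul(2, 96)), -1)), Mul(-50020, Pow(94, -1))) = Add(Mul(19270, Pow(Add(-207, 192), -1)), Mul(-50020, Rational(1, 94))) = Add(Mul(19270, Pow(-15, -1)), Rational(-25010, 47)) = Add(Mul(19270, Rational(-1, 15)), Rational(-25010, 47)) = Add(Rational(-3854, 3), Rational(-25010, 47)) = Rational(-256168, 141)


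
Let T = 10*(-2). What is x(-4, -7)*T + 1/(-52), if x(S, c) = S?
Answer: 4159/52 ≈ 79.981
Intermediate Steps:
T = -20
x(-4, -7)*T + 1/(-52) = -4*(-20) + 1/(-52) = 80 - 1/52 = 4159/52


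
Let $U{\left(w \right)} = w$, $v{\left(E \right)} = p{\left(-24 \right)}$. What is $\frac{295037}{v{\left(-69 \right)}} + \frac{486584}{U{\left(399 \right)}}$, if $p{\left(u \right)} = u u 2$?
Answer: $\frac{32298311}{21888} \approx 1475.6$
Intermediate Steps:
$p{\left(u \right)} = 2 u^{2}$ ($p{\left(u \right)} = u^{2} \cdot 2 = 2 u^{2}$)
$v{\left(E \right)} = 1152$ ($v{\left(E \right)} = 2 \left(-24\right)^{2} = 2 \cdot 576 = 1152$)
$\frac{295037}{v{\left(-69 \right)}} + \frac{486584}{U{\left(399 \right)}} = \frac{295037}{1152} + \frac{486584}{399} = 295037 \cdot \frac{1}{1152} + 486584 \cdot \frac{1}{399} = \frac{295037}{1152} + \frac{69512}{57} = \frac{32298311}{21888}$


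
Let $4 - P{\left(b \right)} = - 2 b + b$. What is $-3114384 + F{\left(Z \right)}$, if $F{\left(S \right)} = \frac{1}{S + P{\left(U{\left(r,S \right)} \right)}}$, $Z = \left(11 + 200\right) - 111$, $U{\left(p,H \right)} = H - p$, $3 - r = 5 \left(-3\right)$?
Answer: $- \frac{579275423}{186} \approx -3.1144 \cdot 10^{6}$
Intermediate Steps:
$r = 18$ ($r = 3 - 5 \left(-3\right) = 3 - -15 = 3 + 15 = 18$)
$Z = 100$ ($Z = 211 - 111 = 100$)
$P{\left(b \right)} = 4 + b$ ($P{\left(b \right)} = 4 - \left(- 2 b + b\right) = 4 - - b = 4 + b$)
$F{\left(S \right)} = \frac{1}{-14 + 2 S}$ ($F{\left(S \right)} = \frac{1}{S + \left(4 + \left(S - 18\right)\right)} = \frac{1}{S + \left(4 + \left(-18 + S\right)\right)} = \frac{1}{S + \left(-14 + S\right)} = \frac{1}{-14 + 2 S}$)
$-3114384 + F{\left(Z \right)} = -3114384 + \frac{1}{2 \left(-7 + 100\right)} = -3114384 + \frac{1}{2 \cdot 93} = -3114384 + \frac{1}{2} \cdot \frac{1}{93} = -3114384 + \frac{1}{186} = - \frac{579275423}{186}$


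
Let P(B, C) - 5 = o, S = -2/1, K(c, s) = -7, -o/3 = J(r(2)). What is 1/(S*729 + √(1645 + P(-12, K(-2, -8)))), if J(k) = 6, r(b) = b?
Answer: -243/354022 - √102/531033 ≈ -0.00070542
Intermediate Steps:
o = -18 (o = -3*6 = -18)
S = -2 (S = -2*1 = -2)
P(B, C) = -13 (P(B, C) = 5 - 18 = -13)
1/(S*729 + √(1645 + P(-12, K(-2, -8)))) = 1/(-2*729 + √(1645 - 13)) = 1/(-1458 + √1632) = 1/(-1458 + 4*√102)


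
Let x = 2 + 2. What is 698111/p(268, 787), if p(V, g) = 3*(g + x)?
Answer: 698111/2373 ≈ 294.19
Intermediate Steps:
x = 4
p(V, g) = 12 + 3*g (p(V, g) = 3*(g + 4) = 3*(4 + g) = 12 + 3*g)
698111/p(268, 787) = 698111/(12 + 3*787) = 698111/(12 + 2361) = 698111/2373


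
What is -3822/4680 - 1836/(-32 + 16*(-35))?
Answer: 1268/555 ≈ 2.2847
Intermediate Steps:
-3822/4680 - 1836/(-32 + 16*(-35)) = -3822*1/4680 - 1836/(-32 - 560) = -49/60 - 1836/(-592) = -49/60 - 1836*(-1/592) = -49/60 + 459/148 = 1268/555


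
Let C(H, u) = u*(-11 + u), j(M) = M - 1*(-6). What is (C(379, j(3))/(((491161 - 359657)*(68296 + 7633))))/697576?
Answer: -9/3482636745334208 ≈ -2.5843e-15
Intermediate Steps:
j(M) = 6 + M (j(M) = M + 6 = 6 + M)
(C(379, j(3))/(((491161 - 359657)*(68296 + 7633))))/697576 = (((6 + 3)*(-11 + (6 + 3)))/(((491161 - 359657)*(68296 + 7633))))/697576 = ((9*(-11 + 9))/((131504*75929)))*(1/697576) = ((9*(-2))/9984967216)*(1/697576) = -18*1/9984967216*(1/697576) = -9/4992483608*1/697576 = -9/3482636745334208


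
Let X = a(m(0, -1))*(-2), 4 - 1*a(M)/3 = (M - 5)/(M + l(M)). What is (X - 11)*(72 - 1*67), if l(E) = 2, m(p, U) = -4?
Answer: -40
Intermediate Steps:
a(M) = 12 - 3*(-5 + M)/(2 + M) (a(M) = 12 - 3*(M - 5)/(M + 2) = 12 - 3*(-5 + M)/(2 + M))
X = 3 (X = (3*(13 + 3*(-4))/(2 - 4))*(-2) = (3*(13 - 12)/(-2))*(-2) = (3*(-1/2)*1)*(-2) = -3/2*(-2) = 3)
(X - 11)*(72 - 1*67) = (3 - 11)*(72 - 1*67) = -8*(72 - 67) = -8*5 = -40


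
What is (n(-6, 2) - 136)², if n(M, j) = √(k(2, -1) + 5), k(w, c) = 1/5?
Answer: (680 - √130)²/25 ≈ 17881.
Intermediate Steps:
k(w, c) = ⅕ (k(w, c) = 1*(⅕) = ⅕)
n(M, j) = √130/5 (n(M, j) = √(⅕ + 5) = √(26/5) = √130/5)
(n(-6, 2) - 136)² = (√130/5 - 136)² = (-136 + √130/5)²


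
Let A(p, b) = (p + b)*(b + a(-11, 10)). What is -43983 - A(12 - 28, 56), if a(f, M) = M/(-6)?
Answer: -138469/3 ≈ -46156.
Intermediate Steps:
a(f, M) = -M/6 (a(f, M) = M*(-⅙) = -M/6)
A(p, b) = (-5/3 + b)*(b + p) (A(p, b) = (p + b)*(b - ⅙*10) = (b + p)*(b - 5/3) = (b + p)*(-5/3 + b) = (-5/3 + b)*(b + p))
-43983 - A(12 - 28, 56) = -43983 - (56² - 5/3*56 - 5*(12 - 28)/3 + 56*(12 - 28)) = -43983 - (3136 - 280/3 - 5/3*(-16) + 56*(-16)) = -43983 - (3136 - 280/3 + 80/3 - 896) = -43983 - 1*6520/3 = -43983 - 6520/3 = -138469/3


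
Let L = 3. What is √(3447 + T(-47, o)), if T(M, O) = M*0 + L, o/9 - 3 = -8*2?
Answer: 5*√138 ≈ 58.737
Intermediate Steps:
o = -117 (o = 27 + 9*(-8*2) = 27 + 9*(-16) = 27 - 144 = -117)
T(M, O) = 3 (T(M, O) = M*0 + 3 = 0 + 3 = 3)
√(3447 + T(-47, o)) = √(3447 + 3) = √3450 = 5*√138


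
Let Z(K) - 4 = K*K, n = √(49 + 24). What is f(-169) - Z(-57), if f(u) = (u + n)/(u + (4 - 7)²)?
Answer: -520311/160 - √73/160 ≈ -3252.0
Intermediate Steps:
n = √73 ≈ 8.5440
Z(K) = 4 + K² (Z(K) = 4 + K*K = 4 + K²)
f(u) = (u + √73)/(9 + u) (f(u) = (u + √73)/(u + (4 - 7)²) = (u + √73)/(u + (-3)²) = (u + √73)/(u + 9) = (u + √73)/(9 + u))
f(-169) - Z(-57) = (-169 + √73)/(9 - 169) - (4 + (-57)²) = (-169 + √73)/(-160) - (4 + 3249) = -(-169 + √73)/160 - 1*3253 = (169/160 - √73/160) - 3253 = -520311/160 - √73/160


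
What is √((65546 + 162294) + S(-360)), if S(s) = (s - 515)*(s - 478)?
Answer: √961090 ≈ 980.35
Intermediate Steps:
S(s) = (-515 + s)*(-478 + s)
√((65546 + 162294) + S(-360)) = √((65546 + 162294) + (246170 + (-360)² - 993*(-360))) = √(227840 + (246170 + 129600 + 357480)) = √(227840 + 733250) = √961090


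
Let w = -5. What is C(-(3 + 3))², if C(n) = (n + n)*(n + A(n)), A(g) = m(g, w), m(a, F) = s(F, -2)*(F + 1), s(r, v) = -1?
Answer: 576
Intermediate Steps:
m(a, F) = -1 - F (m(a, F) = -(F + 1) = -(1 + F) = -1 - F)
A(g) = 4 (A(g) = -1 - 1*(-5) = -1 + 5 = 4)
C(n) = 2*n*(4 + n) (C(n) = (n + n)*(n + 4) = (2*n)*(4 + n) = 2*n*(4 + n))
C(-(3 + 3))² = (2*(-(3 + 3))*(4 - (3 + 3)))² = (2*(-1*6)*(4 - 1*6))² = (2*(-6)*(4 - 6))² = (2*(-6)*(-2))² = 24² = 576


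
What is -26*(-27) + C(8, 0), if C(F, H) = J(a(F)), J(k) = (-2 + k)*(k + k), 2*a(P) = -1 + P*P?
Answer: 5121/2 ≈ 2560.5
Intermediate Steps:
a(P) = -½ + P²/2 (a(P) = (-1 + P*P)/2 = (-1 + P²)/2 = -½ + P²/2)
J(k) = 2*k*(-2 + k) (J(k) = (-2 + k)*(2*k) = 2*k*(-2 + k))
C(F, H) = 2*(-5/2 + F²/2)*(-½ + F²/2) (C(F, H) = 2*(-½ + F²/2)*(-2 + (-½ + F²/2)) = 2*(-½ + F²/2)*(-5/2 + F²/2) = 2*(-5/2 + F²/2)*(-½ + F²/2))
-26*(-27) + C(8, 0) = -26*(-27) + (-1 + 8²)*(-5 + 8²)/2 = 702 + (-1 + 64)*(-5 + 64)/2 = 702 + (½)*63*59 = 702 + 3717/2 = 5121/2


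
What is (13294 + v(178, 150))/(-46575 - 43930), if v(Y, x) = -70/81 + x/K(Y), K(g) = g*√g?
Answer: -1076744/7330905 - 15*√178/286756042 ≈ -0.14688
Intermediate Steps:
K(g) = g^(3/2)
v(Y, x) = -70/81 + x/Y^(3/2) (v(Y, x) = -70/81 + x/(Y^(3/2)) = -70*1/81 + x/Y^(3/2) = -70/81 + x/Y^(3/2))
(13294 + v(178, 150))/(-46575 - 43930) = (13294 + (-70/81 + 150/178^(3/2)))/(-46575 - 43930) = (13294 + (-70/81 + 150*(√178/31684)))/(-90505) = (13294 + (-70/81 + 75*√178/15842))*(-1/90505) = (1076744/81 + 75*√178/15842)*(-1/90505) = -1076744/7330905 - 15*√178/286756042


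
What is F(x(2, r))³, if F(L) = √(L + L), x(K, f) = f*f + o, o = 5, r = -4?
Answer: 42*√42 ≈ 272.19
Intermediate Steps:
x(K, f) = 5 + f² (x(K, f) = f*f + 5 = f² + 5 = 5 + f²)
F(L) = √2*√L (F(L) = √(2*L) = √2*√L)
F(x(2, r))³ = (√2*√(5 + (-4)²))³ = (√2*√(5 + 16))³ = (√2*√21)³ = (√42)³ = 42*√42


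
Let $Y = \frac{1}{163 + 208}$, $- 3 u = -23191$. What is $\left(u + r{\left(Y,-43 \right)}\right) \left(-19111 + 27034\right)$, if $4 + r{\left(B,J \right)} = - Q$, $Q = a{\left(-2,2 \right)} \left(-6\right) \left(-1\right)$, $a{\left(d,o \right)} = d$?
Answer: $61310815$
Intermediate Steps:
$u = \frac{23191}{3}$ ($u = \left(- \frac{1}{3}\right) \left(-23191\right) = \frac{23191}{3} \approx 7730.3$)
$Y = \frac{1}{371} \approx 0.0026954$
$Q = -12$ ($Q = \left(-2\right) \left(-6\right) \left(-1\right) = 12 \left(-1\right) = -12$)
$r{\left(B,J \right)} = 8$ ($r{\left(B,J \right)} = -4 - -12 = -4 + 12 = 8$)
$\left(u + r{\left(Y,-43 \right)}\right) \left(-19111 + 27034\right) = \left(\frac{23191}{3} + 8\right) \left(-19111 + 27034\right) = \frac{23215}{3} \cdot 7923 = 61310815$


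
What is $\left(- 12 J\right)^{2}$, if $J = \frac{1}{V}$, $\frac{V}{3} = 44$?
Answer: $\frac{1}{121} \approx 0.0082645$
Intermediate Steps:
$V = 132$ ($V = 3 \cdot 44 = 132$)
$J = \frac{1}{132} \approx 0.0075758$
$\left(- 12 J\right)^{2} = \left(\left(-12\right) \frac{1}{132}\right)^{2} = \left(- \frac{1}{11}\right)^{2} = \frac{1}{121}$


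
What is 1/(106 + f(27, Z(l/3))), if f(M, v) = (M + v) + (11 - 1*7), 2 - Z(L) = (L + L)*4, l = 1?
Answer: 3/409 ≈ 0.0073350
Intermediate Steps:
Z(L) = 2 - 8*L (Z(L) = 2 - (L + L)*4 = 2 - 2*L*4 = 2 - 8*L)
f(M, v) = 4 + M + v (f(M, v) = (M + v) + (11 - 7) = (M + v) + 4 = 4 + M + v)
1/(106 + f(27, Z(l/3))) = 1/(106 + (4 + 27 + (2 - 8/3))) = 1/(106 + (4 + 27 - 2/3)) = 1/(106 + 91/3) = 1/(409/3) = 3/409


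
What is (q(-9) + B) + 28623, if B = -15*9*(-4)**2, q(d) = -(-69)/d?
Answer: 79366/3 ≈ 26455.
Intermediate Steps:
q(d) = 69/d
B = -2160 (B = -135*16 = -2160)
(q(-9) + B) + 28623 = (69/(-9) - 2160) + 28623 = (69*(-1/9) - 2160) + 28623 = (-23/3 - 2160) + 28623 = -6503/3 + 28623 = 79366/3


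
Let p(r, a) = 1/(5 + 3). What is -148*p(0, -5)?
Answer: -37/2 ≈ -18.500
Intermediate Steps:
p(r, a) = ⅛ (p(r, a) = 1/8 = ⅛)
-148*p(0, -5) = -148*⅛ = -37/2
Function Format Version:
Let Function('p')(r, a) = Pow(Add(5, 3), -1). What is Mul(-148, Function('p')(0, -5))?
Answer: Rational(-37, 2) ≈ -18.500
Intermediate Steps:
Function('p')(r, a) = Rational(1, 8) (Function('p')(r, a) = Pow(8, -1) = Rational(1, 8))
Mul(-148, Function('p')(0, -5)) = Mul(-148, Rational(1, 8)) = Rational(-37, 2)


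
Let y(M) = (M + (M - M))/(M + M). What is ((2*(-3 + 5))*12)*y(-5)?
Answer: 24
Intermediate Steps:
y(M) = ½ (y(M) = (M + 0)/((2*M)) = M*(1/(2*M)) = ½)
((2*(-3 + 5))*12)*y(-5) = ((2*(-3 + 5))*12)*(½) = ((2*2)*12)*(½) = (4*12)*(½) = 48*(½) = 24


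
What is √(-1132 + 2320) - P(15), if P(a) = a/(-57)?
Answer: 5/19 + 6*√33 ≈ 34.731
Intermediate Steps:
P(a) = -a/57 (P(a) = a*(-1/57) = -a/57)
√(-1132 + 2320) - P(15) = √(-1132 + 2320) - (-1)*15/57 = √1188 - 1*(-5/19) = 6*√33 + 5/19 = 5/19 + 6*√33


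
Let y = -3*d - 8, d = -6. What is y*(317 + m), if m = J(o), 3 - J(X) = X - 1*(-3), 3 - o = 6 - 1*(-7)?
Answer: 3270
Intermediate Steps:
y = 10 (y = -3*(-6) - 8 = 18 - 8 = 10)
o = -10 (o = 3 - (6 - 1*(-7)) = 3 - (6 + 7) = 3 - 1*13 = 3 - 13 = -10)
J(X) = -X (J(X) = 3 - (X - 1*(-3)) = 3 - (X + 3) = 3 - (3 + X) = 3 + (-3 - X) = -X)
m = 10 (m = -1*(-10) = 10)
y*(317 + m) = 10*(317 + 10) = 10*327 = 3270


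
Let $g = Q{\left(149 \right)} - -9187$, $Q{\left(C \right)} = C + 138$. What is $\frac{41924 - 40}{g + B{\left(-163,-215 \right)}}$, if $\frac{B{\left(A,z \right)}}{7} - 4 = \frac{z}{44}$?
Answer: $\frac{49808}{11259} \approx 4.4238$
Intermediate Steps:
$B{\left(A,z \right)} = 28 + \frac{7 z}{44}$ ($B{\left(A,z \right)} = 28 + 7 \frac{z}{44} = 28 + \frac{7 z}{44}$)
$Q{\left(C \right)} = 138 + C$
$g = 9474$ ($g = \left(138 + 149\right) - -9187 = 287 + 9187 = 9474$)
$\frac{41924 - 40}{g + B{\left(-163,-215 \right)}} = \frac{41924 - 40}{9474 + \left(28 + \frac{7}{44} \left(-215\right)\right)} = \frac{41884}{9474 + \left(28 - \frac{1505}{44}\right)} = \frac{41884}{9474 - \frac{273}{44}} = \frac{41884}{\frac{416583}{44}} = 41884 \cdot \frac{44}{416583} = \frac{49808}{11259}$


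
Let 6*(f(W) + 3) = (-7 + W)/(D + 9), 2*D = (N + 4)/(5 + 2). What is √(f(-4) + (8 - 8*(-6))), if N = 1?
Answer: 4*√509721/393 ≈ 7.2666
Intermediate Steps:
D = 5/14 (D = ((1 + 4)/(5 + 2))/2 = (5/7)/2 = (5*(⅐))/2 = (½)*(5/7) = 5/14 ≈ 0.35714)
f(W) = -1228/393 + 7*W/393 (f(W) = -3 + ((-7 + W)/(5/14 + 9))/6 = -3 + ((-7 + W)/(131/14))/6 = -3 + ((-7 + W)*(14/131))/6 = -3 + (-98/131 + 14*W/131)/6 = -3 + (-49/393 + 7*W/393) = -1228/393 + 7*W/393)
√(f(-4) + (8 - 8*(-6))) = √((-1228/393 + (7/393)*(-4)) + (8 - 8*(-6))) = √((-1228/393 - 28/393) + (8 + 48)) = √(-1256/393 + 56) = √(20752/393) = 4*√509721/393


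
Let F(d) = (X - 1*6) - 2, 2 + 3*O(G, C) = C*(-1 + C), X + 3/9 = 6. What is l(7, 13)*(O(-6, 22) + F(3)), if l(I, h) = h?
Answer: 1963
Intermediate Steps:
X = 17/3 (X = -⅓ + 6 = 17/3 ≈ 5.6667)
O(G, C) = -⅔ + C*(-1 + C)/3 (O(G, C) = -⅔ + (C*(-1 + C))/3 = -⅔ + C*(-1 + C)/3)
F(d) = -7/3 (F(d) = (17/3 - 1*6) - 2 = (17/3 - 6) - 2 = -⅓ - 2 = -7/3)
l(7, 13)*(O(-6, 22) + F(3)) = 13*((-⅔ - ⅓*22 + (⅓)*22²) - 7/3) = 13*((-⅔ - 22/3 + (⅓)*484) - 7/3) = 13*((-⅔ - 22/3 + 484/3) - 7/3) = 13*(460/3 - 7/3) = 13*151 = 1963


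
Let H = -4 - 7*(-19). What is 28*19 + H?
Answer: 661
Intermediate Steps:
H = 129 (H = -4 + 133 = 129)
28*19 + H = 28*19 + 129 = 532 + 129 = 661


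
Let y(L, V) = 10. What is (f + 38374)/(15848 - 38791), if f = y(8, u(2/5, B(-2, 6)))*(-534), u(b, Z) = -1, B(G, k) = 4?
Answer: -33034/22943 ≈ -1.4398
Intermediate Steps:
f = -5340 (f = 10*(-534) = -5340)
(f + 38374)/(15848 - 38791) = (-5340 + 38374)/(15848 - 38791) = 33034/(-22943) = 33034*(-1/22943) = -33034/22943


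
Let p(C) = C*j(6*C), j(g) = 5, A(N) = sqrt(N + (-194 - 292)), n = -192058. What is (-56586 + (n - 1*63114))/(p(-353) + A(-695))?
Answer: 275126435/1558203 + 155879*I*sqrt(1181)/1558203 ≈ 176.57 + 3.4379*I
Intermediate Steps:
A(N) = sqrt(-486 + N) (A(N) = sqrt(N - 486) = sqrt(-486 + N))
p(C) = 5*C (p(C) = C*5 = 5*C)
(-56586 + (n - 1*63114))/(p(-353) + A(-695)) = (-56586 + (-192058 - 1*63114))/(5*(-353) + sqrt(-486 - 695)) = (-56586 + (-192058 - 63114))/(-1765 + sqrt(-1181)) = (-56586 - 255172)/(-1765 + I*sqrt(1181)) = -311758/(-1765 + I*sqrt(1181))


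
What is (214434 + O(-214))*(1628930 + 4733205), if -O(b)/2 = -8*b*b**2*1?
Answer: -996253527134450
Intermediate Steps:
O(b) = 16*b**3 (O(b) = -2*(-8*b*b**2) = -2*(-8*b**3) = -(-16)*b**3 = 16*b**3)
(214434 + O(-214))*(1628930 + 4733205) = (214434 + 16*(-214)**3)*(1628930 + 4733205) = (214434 + 16*(-9800344))*6362135 = (214434 - 156805504)*6362135 = -156591070*6362135 = -996253527134450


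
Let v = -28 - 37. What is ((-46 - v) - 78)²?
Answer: 3481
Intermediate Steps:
v = -65
((-46 - v) - 78)² = ((-46 - 1*(-65)) - 78)² = ((-46 + 65) - 78)² = (19 - 78)² = (-59)² = 3481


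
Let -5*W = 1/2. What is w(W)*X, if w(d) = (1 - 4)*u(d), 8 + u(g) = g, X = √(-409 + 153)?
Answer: 1944*I/5 ≈ 388.8*I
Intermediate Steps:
X = 16*I (X = √(-256) = 16*I ≈ 16.0*I)
u(g) = -8 + g
W = -⅒ (W = -⅕/2 = -⅕*½ = -⅒ ≈ -0.10000)
w(d) = 24 - 3*d (w(d) = (1 - 4)*(-8 + d) = -3*(-8 + d) = 24 - 3*d)
w(W)*X = (24 - 3*(-⅒))*(16*I) = (24 + 3/10)*(16*I) = 243*(16*I)/10 = 1944*I/5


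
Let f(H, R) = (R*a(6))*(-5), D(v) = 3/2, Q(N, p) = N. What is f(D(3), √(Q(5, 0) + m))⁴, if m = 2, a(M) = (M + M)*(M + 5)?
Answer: 9297620640000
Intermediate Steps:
a(M) = 2*M*(5 + M) (a(M) = (2*M)*(5 + M) = 2*M*(5 + M))
D(v) = 3/2 (D(v) = 3*(½) = 3/2)
f(H, R) = -660*R (f(H, R) = (R*(2*6*(5 + 6)))*(-5) = (R*(2*6*11))*(-5) = (R*132)*(-5) = (132*R)*(-5) = -660*R)
f(D(3), √(Q(5, 0) + m))⁴ = (-660*√(5 + 2))⁴ = (-660*√7)⁴ = 9297620640000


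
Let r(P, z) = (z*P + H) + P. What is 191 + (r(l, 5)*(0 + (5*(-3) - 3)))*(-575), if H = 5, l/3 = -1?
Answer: -134359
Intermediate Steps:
l = -3 (l = 3*(-1) = -3)
r(P, z) = 5 + P + P*z (r(P, z) = (z*P + 5) + P = (P*z + 5) + P = (5 + P*z) + P = 5 + P + P*z)
191 + (r(l, 5)*(0 + (5*(-3) - 3)))*(-575) = 191 + ((5 - 3 - 3*5)*(0 + (5*(-3) - 3)))*(-575) = 191 + ((5 - 3 - 15)*(0 + (-15 - 3)))*(-575) = 191 - 13*(0 - 18)*(-575) = 191 - 13*(-18)*(-575) = 191 + 234*(-575) = 191 - 134550 = -134359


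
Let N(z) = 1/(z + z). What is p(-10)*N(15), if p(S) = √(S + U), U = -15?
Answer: I/6 ≈ 0.16667*I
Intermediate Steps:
N(z) = 1/(2*z)
p(S) = √(-15 + S) (p(S) = √(S - 15) = √(-15 + S))
p(-10)*N(15) = √(-15 - 10)*((½)/15) = √(-25)*((½)*(1/15)) = (5*I)*(1/30) = I/6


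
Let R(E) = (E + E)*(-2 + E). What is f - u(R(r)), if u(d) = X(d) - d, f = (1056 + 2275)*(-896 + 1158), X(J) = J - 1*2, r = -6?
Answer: 872724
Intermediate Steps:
X(J) = -2 + J (X(J) = J - 2 = -2 + J)
f = 872722 (f = 3331*262 = 872722)
R(E) = 2*E*(-2 + E) (R(E) = (2*E)*(-2 + E) = 2*E*(-2 + E))
u(d) = -2 (u(d) = (-2 + d) - d = -2)
f - u(R(r)) = 872722 - 1*(-2) = 872722 + 2 = 872724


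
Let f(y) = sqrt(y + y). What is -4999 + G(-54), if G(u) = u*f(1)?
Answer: -4999 - 54*sqrt(2) ≈ -5075.4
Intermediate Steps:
f(y) = sqrt(2)*sqrt(y) (f(y) = sqrt(2*y) = sqrt(2)*sqrt(y))
G(u) = u*sqrt(2) (G(u) = u*(sqrt(2)*sqrt(1)) = u*(sqrt(2)*1) = u*sqrt(2))
-4999 + G(-54) = -4999 - 54*sqrt(2)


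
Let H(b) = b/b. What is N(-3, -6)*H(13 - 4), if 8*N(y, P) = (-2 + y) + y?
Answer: -1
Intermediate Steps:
N(y, P) = -¼ + y/4 (N(y, P) = ((-2 + y) + y)/8 = (-2 + 2*y)/8 = -¼ + y/4)
H(b) = 1
N(-3, -6)*H(13 - 4) = (-¼ + (¼)*(-3))*1 = (-¼ - ¾)*1 = -1*1 = -1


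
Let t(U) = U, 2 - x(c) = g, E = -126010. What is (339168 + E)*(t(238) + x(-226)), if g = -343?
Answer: 124271114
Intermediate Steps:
x(c) = 345 (x(c) = 2 - 1*(-343) = 2 + 343 = 345)
(339168 + E)*(t(238) + x(-226)) = (339168 - 126010)*(238 + 345) = 213158*583 = 124271114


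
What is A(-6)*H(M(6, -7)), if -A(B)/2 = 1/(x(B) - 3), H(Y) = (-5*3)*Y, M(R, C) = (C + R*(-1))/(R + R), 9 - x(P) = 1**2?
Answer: -13/2 ≈ -6.5000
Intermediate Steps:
x(P) = 8 (x(P) = 9 - 1*1**2 = 9 - 1*1 = 9 - 1 = 8)
M(R, C) = (C - R)/(2*R) (M(R, C) = (C - R)/((2*R)) = (C - R)*(1/(2*R)) = (C - R)/(2*R))
H(Y) = -15*Y
A(B) = -2/5 (A(B) = -2/(8 - 3) = -2/5)
A(-6)*H(M(6, -7)) = -(-6)*(1/2)*(-7 - 1*6)/6 = -(-6)*(1/2)*(1/6)*(-7 - 6) = -(-6)*(1/2)*(1/6)*(-13) = -(-6)*(-13)/12 = -2/5*65/4 = -13/2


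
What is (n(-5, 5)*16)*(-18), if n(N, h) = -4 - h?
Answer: 2592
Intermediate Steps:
(n(-5, 5)*16)*(-18) = ((-4 - 1*5)*16)*(-18) = ((-4 - 5)*16)*(-18) = -9*16*(-18) = -144*(-18) = 2592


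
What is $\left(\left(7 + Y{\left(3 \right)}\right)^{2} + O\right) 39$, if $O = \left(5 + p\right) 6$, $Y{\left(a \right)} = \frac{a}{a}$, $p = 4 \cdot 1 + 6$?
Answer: $6006$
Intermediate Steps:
$p = 10$ ($p = 4 + 6 = 10$)
$Y{\left(a \right)} = 1$
$O = 90$ ($O = \left(5 + 10\right) 6 = 15 \cdot 6 = 90$)
$\left(\left(7 + Y{\left(3 \right)}\right)^{2} + O\right) 39 = \left(\left(7 + 1\right)^{2} + 90\right) 39 = \left(8^{2} + 90\right) 39 = \left(64 + 90\right) 39 = 154 \cdot 39 = 6006$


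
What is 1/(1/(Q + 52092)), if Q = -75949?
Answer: -23857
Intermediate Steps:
1/(1/(Q + 52092)) = 1/(1/(-75949 + 52092)) = 1/(1/(-23857)) = 1/(-1/23857) = -23857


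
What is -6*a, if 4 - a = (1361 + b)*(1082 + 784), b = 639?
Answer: 22391976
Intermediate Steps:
a = -3731996 (a = 4 - (1361 + 639)*(1082 + 784) = 4 - 2000*1866 = 4 - 1*3732000 = 4 - 3732000 = -3731996)
-6*a = -6*(-3731996) = 22391976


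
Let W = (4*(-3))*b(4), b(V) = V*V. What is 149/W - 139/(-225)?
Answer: -2279/14400 ≈ -0.15826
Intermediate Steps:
b(V) = V²
W = -192 (W = (4*(-3))*4² = -12*16 = -192)
149/W - 139/(-225) = 149/(-192) - 139/(-225) = 149*(-1/192) - 139*(-1/225) = -149/192 + 139/225 = -2279/14400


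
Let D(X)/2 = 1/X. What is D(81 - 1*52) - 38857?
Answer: -1126851/29 ≈ -38857.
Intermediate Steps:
D(X) = 2/X
D(81 - 1*52) - 38857 = 2/(81 - 1*52) - 38857 = 2/(81 - 52) - 38857 = 2/29 - 38857 = -1126851/29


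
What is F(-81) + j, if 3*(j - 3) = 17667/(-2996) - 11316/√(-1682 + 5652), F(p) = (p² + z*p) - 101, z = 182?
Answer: -24809773/2996 - 1886*√3970/1985 ≈ -8340.8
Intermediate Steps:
F(p) = -101 + p² + 182*p (F(p) = (p² + 182*p) - 101 = -101 + p² + 182*p)
j = 3099/2996 - 1886*√3970/1985 (j = 3 + (17667/(-2996) - 11316/√(-1682 + 5652))/3 = 3 + (17667*(-1/2996) - 11316*√3970/3970)/3 = 3 + (-17667/2996 - 5658*√3970/1985)/3 = 3 + (-5889/2996 - 1886*√3970/1985) = 3099/2996 - 1886*√3970/1985 ≈ -58.831)
F(-81) + j = (-101 + (-81)² + 182*(-81)) + (3099/2996 - 1886*√3970/1985) = (-101 + 6561 - 14742) + (3099/2996 - 1886*√3970/1985) = -8282 + (3099/2996 - 1886*√3970/1985) = -24809773/2996 - 1886*√3970/1985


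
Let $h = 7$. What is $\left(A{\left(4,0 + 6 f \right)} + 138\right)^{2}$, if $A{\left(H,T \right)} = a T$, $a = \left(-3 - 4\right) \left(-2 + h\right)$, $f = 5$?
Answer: $831744$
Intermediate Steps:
$a = -35$ ($a = \left(-3 - 4\right) \left(-2 + 7\right) = \left(-7\right) 5 = -35$)
$A{\left(H,T \right)} = - 35 T$
$\left(A{\left(4,0 + 6 f \right)} + 138\right)^{2} = \left(- 35 \left(0 + 6 \cdot 5\right) + 138\right)^{2} = \left(- 35 \left(0 + 30\right) + 138\right)^{2} = \left(\left(-35\right) 30 + 138\right)^{2} = \left(-1050 + 138\right)^{2} = \left(-912\right)^{2} = 831744$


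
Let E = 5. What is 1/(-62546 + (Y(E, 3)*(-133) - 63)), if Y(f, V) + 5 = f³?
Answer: -1/78569 ≈ -1.2728e-5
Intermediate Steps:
Y(f, V) = -5 + f³
1/(-62546 + (Y(E, 3)*(-133) - 63)) = 1/(-62546 + ((-5 + 5³)*(-133) - 63)) = 1/(-62546 + ((-5 + 125)*(-133) - 63)) = 1/(-62546 + (120*(-133) - 63)) = 1/(-62546 + (-15960 - 63)) = 1/(-62546 - 16023) = 1/(-78569) = -1/78569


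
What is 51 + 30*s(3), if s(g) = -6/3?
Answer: -9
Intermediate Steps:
s(g) = -2 (s(g) = -6*1/3 = -2)
51 + 30*s(3) = 51 + 30*(-2) = 51 - 60 = -9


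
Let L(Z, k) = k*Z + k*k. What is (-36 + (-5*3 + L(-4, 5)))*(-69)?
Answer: 3174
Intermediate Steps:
L(Z, k) = k² + Z*k (L(Z, k) = Z*k + k² = k² + Z*k)
(-36 + (-5*3 + L(-4, 5)))*(-69) = (-36 + (-5*3 + 5*(-4 + 5)))*(-69) = (-36 + (-15 + 5*1))*(-69) = (-36 + (-15 + 5))*(-69) = (-36 - 10)*(-69) = -46*(-69) = 3174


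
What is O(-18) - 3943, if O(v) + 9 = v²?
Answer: -3628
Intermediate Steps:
O(v) = -9 + v²
O(-18) - 3943 = (-9 + (-18)²) - 3943 = (-9 + 324) - 3943 = 315 - 3943 = -3628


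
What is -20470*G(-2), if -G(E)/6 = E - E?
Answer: 0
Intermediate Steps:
G(E) = 0 (G(E) = -6*(E - E) = -6*0 = 0)
-20470*G(-2) = -20470*0 = 0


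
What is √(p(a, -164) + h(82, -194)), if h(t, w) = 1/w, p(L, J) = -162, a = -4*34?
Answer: I*√6097226/194 ≈ 12.728*I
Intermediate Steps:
a = -136
√(p(a, -164) + h(82, -194)) = √(-162 + 1/(-194)) = √(-162 - 1/194) = √(-31429/194) = I*√6097226/194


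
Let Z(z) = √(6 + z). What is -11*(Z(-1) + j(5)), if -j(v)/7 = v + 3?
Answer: 616 - 11*√5 ≈ 591.40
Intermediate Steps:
j(v) = -21 - 7*v (j(v) = -7*(v + 3) = -7*(3 + v) = -21 - 7*v)
-11*(Z(-1) + j(5)) = -11*(√(6 - 1) + (-21 - 7*5)) = -11*(√5 + (-21 - 35)) = -11*(√5 - 56) = -11*(-56 + √5) = 616 - 11*√5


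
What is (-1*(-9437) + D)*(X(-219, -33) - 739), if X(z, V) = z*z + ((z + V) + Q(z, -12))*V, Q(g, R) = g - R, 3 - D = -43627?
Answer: 3309735723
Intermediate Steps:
D = 43630 (D = 3 - 1*(-43627) = 3 + 43627 = 43630)
X(z, V) = z**2 + V*(12 + V + 2*z) (X(z, V) = z*z + ((z + V) + (z - 1*(-12)))*V = z**2 + ((V + z) + (z + 12))*V = z**2 + ((V + z) + (12 + z))*V = z**2 + (12 + V + 2*z)*V = z**2 + V*(12 + V + 2*z))
(-1*(-9437) + D)*(X(-219, -33) - 739) = (-1*(-9437) + 43630)*(((-33)**2 + (-219)**2 - 33*(-219) - 33*(12 - 219)) - 739) = (9437 + 43630)*((1089 + 47961 + 7227 - 33*(-207)) - 739) = 53067*((1089 + 47961 + 7227 + 6831) - 739) = 53067*(63108 - 739) = 53067*62369 = 3309735723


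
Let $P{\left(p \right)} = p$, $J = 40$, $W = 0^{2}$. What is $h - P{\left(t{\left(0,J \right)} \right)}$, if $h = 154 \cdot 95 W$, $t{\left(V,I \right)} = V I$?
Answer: $0$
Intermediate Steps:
$W = 0$
$t{\left(V,I \right)} = I V$
$h = 0$ ($h = 154 \cdot 95 \cdot 0 = 14630 \cdot 0 = 0$)
$h - P{\left(t{\left(0,J \right)} \right)} = 0 - 40 \cdot 0 = 0 - 0 = 0 + 0 = 0$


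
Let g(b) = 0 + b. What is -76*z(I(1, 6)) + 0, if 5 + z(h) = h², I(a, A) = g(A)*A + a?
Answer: -103664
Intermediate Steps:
g(b) = b
I(a, A) = a + A² (I(a, A) = A*A + a = A² + a = a + A²)
z(h) = -5 + h²
-76*z(I(1, 6)) + 0 = -76*(-5 + (1 + 6²)²) + 0 = -76*(-5 + (1 + 36)²) + 0 = -76*(-5 + 37²) + 0 = -76*(-5 + 1369) + 0 = -76*1364 + 0 = -103664 + 0 = -103664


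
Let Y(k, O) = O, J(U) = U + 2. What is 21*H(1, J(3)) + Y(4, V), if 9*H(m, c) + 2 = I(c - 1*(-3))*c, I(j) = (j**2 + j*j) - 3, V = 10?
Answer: 4391/3 ≈ 1463.7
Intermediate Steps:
J(U) = 2 + U
I(j) = -3 + 2*j**2 (I(j) = (j**2 + j**2) - 3 = 2*j**2 - 3 = -3 + 2*j**2)
H(m, c) = -2/9 + c*(-3 + 2*(3 + c)**2)/9 (H(m, c) = -2/9 + ((-3 + 2*(c - 1*(-3))**2)*c)/9 = -2/9 + ((-3 + 2*(c + 3)**2)*c)/9 = -2/9 + ((-3 + 2*(3 + c)**2)*c)/9 = -2/9 + (c*(-3 + 2*(3 + c)**2))/9 = -2/9 + c*(-3 + 2*(3 + c)**2)/9)
21*H(1, J(3)) + Y(4, V) = 21*(-2/9 + (2 + 3)*(-3 + 2*(3 + (2 + 3))**2)/9) + 10 = 21*(-2/9 + (1/9)*5*(-3 + 2*(3 + 5)**2)) + 10 = 21*(-2/9 + (1/9)*5*(-3 + 2*8**2)) + 10 = 21*(-2/9 + (1/9)*5*(-3 + 2*64)) + 10 = 21*(-2/9 + (1/9)*5*(-3 + 128)) + 10 = 21*(-2/9 + (1/9)*5*125) + 10 = 21*(-2/9 + 625/9) + 10 = 21*(623/9) + 10 = 4361/3 + 10 = 4391/3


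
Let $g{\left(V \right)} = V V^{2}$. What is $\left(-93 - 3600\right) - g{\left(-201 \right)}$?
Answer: $8116908$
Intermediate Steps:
$g{\left(V \right)} = V^{3}$
$\left(-93 - 3600\right) - g{\left(-201 \right)} = \left(-93 - 3600\right) - \left(-201\right)^{3} = \left(-93 - 3600\right) - -8120601 = -3693 + 8120601 = 8116908$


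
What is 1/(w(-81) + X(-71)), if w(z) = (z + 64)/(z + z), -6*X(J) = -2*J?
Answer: -162/3817 ≈ -0.042442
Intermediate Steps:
X(J) = J/3 (X(J) = -(-1)*J/3 = J/3)
w(z) = (64 + z)/(2*z) (w(z) = (64 + z)/((2*z)) = (64 + z)*(1/(2*z)) = (64 + z)/(2*z))
1/(w(-81) + X(-71)) = 1/((1/2)*(64 - 81)/(-81) + (1/3)*(-71)) = 1/((1/2)*(-1/81)*(-17) - 71/3) = 1/(17/162 - 71/3) = 1/(-3817/162) = -162/3817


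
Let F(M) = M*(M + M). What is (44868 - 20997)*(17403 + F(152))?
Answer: 1518458181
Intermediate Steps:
F(M) = 2*M² (F(M) = M*(2*M) = 2*M²)
(44868 - 20997)*(17403 + F(152)) = (44868 - 20997)*(17403 + 2*152²) = 23871*(17403 + 2*23104) = 23871*(17403 + 46208) = 23871*63611 = 1518458181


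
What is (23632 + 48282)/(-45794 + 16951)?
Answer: -71914/28843 ≈ -2.4933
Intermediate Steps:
(23632 + 48282)/(-45794 + 16951) = 71914/(-28843) = 71914*(-1/28843) = -71914/28843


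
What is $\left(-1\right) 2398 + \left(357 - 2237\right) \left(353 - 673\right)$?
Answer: $599202$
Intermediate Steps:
$\left(-1\right) 2398 + \left(357 - 2237\right) \left(353 - 673\right) = -2398 - -601600 = -2398 + 601600 = 599202$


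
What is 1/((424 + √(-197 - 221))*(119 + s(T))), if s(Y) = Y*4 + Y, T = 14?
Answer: 212/17028333 - I*√418/34056666 ≈ 1.245e-5 - 6.0032e-7*I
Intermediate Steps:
s(Y) = 5*Y (s(Y) = 4*Y + Y = 5*Y)
1/((424 + √(-197 - 221))*(119 + s(T))) = 1/((424 + √(-197 - 221))*(119 + 5*14)) = 1/((424 + √(-418))*(119 + 70)) = 1/((424 + I*√418)*189) = 1/(80136 + 189*I*√418)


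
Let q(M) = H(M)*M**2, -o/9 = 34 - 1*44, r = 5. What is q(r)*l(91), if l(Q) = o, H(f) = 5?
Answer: 11250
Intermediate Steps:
o = 90 (o = -9*(34 - 1*44) = -9*(34 - 44) = -9*(-10) = 90)
q(M) = 5*M**2
l(Q) = 90
q(r)*l(91) = (5*5**2)*90 = (5*25)*90 = 125*90 = 11250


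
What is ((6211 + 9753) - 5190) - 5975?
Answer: 4799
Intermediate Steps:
((6211 + 9753) - 5190) - 5975 = (15964 - 5190) - 5975 = 10774 - 5975 = 4799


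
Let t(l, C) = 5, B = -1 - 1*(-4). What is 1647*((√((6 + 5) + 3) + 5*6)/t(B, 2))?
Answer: 9882 + 1647*√14/5 ≈ 11115.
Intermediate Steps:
B = 3 (B = -1 + 4 = 3)
1647*((√((6 + 5) + 3) + 5*6)/t(B, 2)) = 1647*((√((6 + 5) + 3) + 5*6)/5) = 1647*((√(11 + 3) + 30)*(⅕)) = 1647*((√14 + 30)*(⅕)) = 1647*((30 + √14)*(⅕)) = 1647*(6 + √14/5) = 9882 + 1647*√14/5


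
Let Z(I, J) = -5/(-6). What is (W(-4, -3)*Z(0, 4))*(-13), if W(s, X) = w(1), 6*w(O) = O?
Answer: -65/36 ≈ -1.8056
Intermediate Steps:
Z(I, J) = ⅚ (Z(I, J) = -5*(-⅙) = ⅚)
w(O) = O/6
W(s, X) = ⅙ (W(s, X) = (⅙)*1 = ⅙)
(W(-4, -3)*Z(0, 4))*(-13) = ((⅙)*(⅚))*(-13) = (5/36)*(-13) = -65/36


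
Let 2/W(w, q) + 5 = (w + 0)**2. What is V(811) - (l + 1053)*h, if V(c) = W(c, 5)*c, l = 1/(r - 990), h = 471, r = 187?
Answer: -130970268860611/264072974 ≈ -4.9596e+5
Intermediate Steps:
W(w, q) = 2/(-5 + w**2) (W(w, q) = 2/(-5 + (w + 0)**2) = 2/(-5 + w**2))
l = -1/803 (l = 1/(187 - 990) = 1/(-803) = -1/803 ≈ -0.0012453)
V(c) = 2*c/(-5 + c**2) (V(c) = (2/(-5 + c**2))*c = 2*c/(-5 + c**2))
V(811) - (l + 1053)*h = 2*811/(-5 + 811**2) - (-1/803 + 1053)*471 = 2*811/(-5 + 657721) - 845558*471/803 = 2*811/657716 - 1*398257818/803 = 2*811*(1/657716) - 398257818/803 = 811/328858 - 398257818/803 = -130970268860611/264072974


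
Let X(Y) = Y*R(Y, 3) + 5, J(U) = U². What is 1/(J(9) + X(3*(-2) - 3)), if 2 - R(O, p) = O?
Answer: -1/13 ≈ -0.076923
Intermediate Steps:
R(O, p) = 2 - O
X(Y) = 5 + Y*(2 - Y) (X(Y) = Y*(2 - Y) + 5 = 5 + Y*(2 - Y))
1/(J(9) + X(3*(-2) - 3)) = 1/(9² + (5 - (3*(-2) - 3)*(-2 + (3*(-2) - 3)))) = 1/(81 + (5 - (-6 - 3)*(-2 + (-6 - 3)))) = 1/(81 + (5 - 1*(-9)*(-2 - 9))) = 1/(81 + (5 - 1*(-9)*(-11))) = 1/(81 + (5 - 99)) = 1/(81 - 94) = 1/(-13) = -1/13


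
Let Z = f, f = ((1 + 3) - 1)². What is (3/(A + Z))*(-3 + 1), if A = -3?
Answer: -1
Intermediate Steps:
f = 9 (f = (4 - 1)² = 3² = 9)
Z = 9
(3/(A + Z))*(-3 + 1) = (3/(-3 + 9))*(-3 + 1) = (3/6)*(-2) = ((⅙)*3)*(-2) = (½)*(-2) = -1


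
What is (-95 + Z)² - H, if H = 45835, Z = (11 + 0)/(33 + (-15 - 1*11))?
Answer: -1818199/49 ≈ -37106.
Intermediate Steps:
Z = 11/7 (Z = 11/(33 + (-15 - 11)) = 11/(33 - 26) = 11/7 ≈ 1.5714)
(-95 + Z)² - H = (-95 + 11/7)² - 1*45835 = (-654/7)² - 45835 = 427716/49 - 45835 = -1818199/49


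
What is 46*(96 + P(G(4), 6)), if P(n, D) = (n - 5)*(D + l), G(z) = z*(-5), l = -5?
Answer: 3266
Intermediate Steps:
G(z) = -5*z
P(n, D) = (-5 + D)*(-5 + n) (P(n, D) = (n - 5)*(D - 5) = (-5 + n)*(-5 + D) = (-5 + D)*(-5 + n))
46*(96 + P(G(4), 6)) = 46*(96 + (25 - 5*6 - (-25)*4 + 6*(-5*4))) = 46*(96 + (25 - 30 - 5*(-20) + 6*(-20))) = 46*(96 + (25 - 30 + 100 - 120)) = 46*(96 - 25) = 46*71 = 3266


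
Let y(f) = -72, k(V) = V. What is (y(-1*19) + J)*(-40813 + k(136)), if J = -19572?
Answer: 799058988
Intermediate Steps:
(y(-1*19) + J)*(-40813 + k(136)) = (-72 - 19572)*(-40813 + 136) = -19644*(-40677) = 799058988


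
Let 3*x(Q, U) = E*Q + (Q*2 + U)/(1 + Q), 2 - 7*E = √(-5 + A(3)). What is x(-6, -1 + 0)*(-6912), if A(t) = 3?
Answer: -71424/35 - 13824*I*√2/7 ≈ -2040.7 - 2792.9*I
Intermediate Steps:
E = 2/7 - I*√2/7 (E = 2/7 - √(-5 + 3)/7 = 2/7 - I*√2/7 ≈ 0.28571 - 0.20203*I)
x(Q, U) = Q*(2/7 - I*√2/7)/3 + (U + 2*Q)/(3*(1 + Q)) (x(Q, U) = ((2/7 - I*√2/7)*Q + (Q*2 + U)/(1 + Q))/3 = (Q*(2/7 - I*√2/7) + (2*Q + U)/(1 + Q))/3 = (Q*(2/7 - I*√2/7) + (U + 2*Q)/(1 + Q))/3 = Q*(2/7 - I*√2/7)/3 + (U + 2*Q)/(3*(1 + Q)))
x(-6, -1 + 0)*(-6912) = ((7*(-1 + 0) + 14*(-6) - 6*(2 - I*√2) + (-6)²*(2 - I*√2))/(21*(1 - 6)))*(-6912) = ((1/21)*(7*(-1) - 84 + (-12 + 6*I*√2) + 36*(2 - I*√2))/(-5))*(-6912) = ((1/21)*(-⅕)*(-7 - 84 + (-12 + 6*I*√2) + (72 - 36*I*√2)))*(-6912) = ((1/21)*(-⅕)*(-31 - 30*I*√2))*(-6912) = (31/105 + 2*I*√2/7)*(-6912) = -71424/35 - 13824*I*√2/7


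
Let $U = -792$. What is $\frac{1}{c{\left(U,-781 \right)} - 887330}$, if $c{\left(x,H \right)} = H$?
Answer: $- \frac{1}{888111} \approx -1.126 \cdot 10^{-6}$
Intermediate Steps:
$\frac{1}{c{\left(U,-781 \right)} - 887330} = \frac{1}{-781 - 887330} = \frac{1}{-888111} = - \frac{1}{888111}$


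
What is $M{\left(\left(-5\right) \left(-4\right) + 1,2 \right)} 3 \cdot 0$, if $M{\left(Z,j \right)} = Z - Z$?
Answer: $0$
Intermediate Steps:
$M{\left(Z,j \right)} = 0$
$M{\left(\left(-5\right) \left(-4\right) + 1,2 \right)} 3 \cdot 0 = 0 \cdot 3 \cdot 0 = 0 \cdot 0 = 0$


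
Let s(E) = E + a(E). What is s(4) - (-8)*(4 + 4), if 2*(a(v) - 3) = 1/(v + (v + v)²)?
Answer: 9657/136 ≈ 71.007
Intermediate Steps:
a(v) = 3 + 1/(2*(v + 4*v²)) (a(v) = 3 + 1/(2*(v + (v + v)²)) = 3 + 1/(2*(v + (2*v)²)) = 3 + 1/(2*(v + 4*v²)))
s(E) = E + (1 + 6*E + 24*E²)/(2*E*(1 + 4*E))
s(4) - (-8)*(4 + 4) = (½)*(1 + 6*4 + 8*4³ + 26*4²)/(4*(1 + 4*4)) - (-8)*(4 + 4) = (½)*(¼)*(1 + 24 + 8*64 + 26*16)/(1 + 16) - (-8)*8 = (½)*(¼)*(1 + 24 + 512 + 416)/17 - 1*(-64) = (½)*(¼)*(1/17)*953 + 64 = 953/136 + 64 = 9657/136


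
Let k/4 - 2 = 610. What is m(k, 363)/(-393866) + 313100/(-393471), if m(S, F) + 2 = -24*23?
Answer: -61550730833/77487424443 ≈ -0.79433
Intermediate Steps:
k = 2448 (k = 8 + 4*610 = 8 + 2440 = 2448)
m(S, F) = -554 (m(S, F) = -2 - 24*23 = -2 - 552 = -554)
m(k, 363)/(-393866) + 313100/(-393471) = -554/(-393866) + 313100/(-393471) = -554*(-1/393866) + 313100*(-1/393471) = 277/196933 - 313100/393471 = -61550730833/77487424443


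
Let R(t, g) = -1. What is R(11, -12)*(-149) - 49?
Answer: 100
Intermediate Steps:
R(11, -12)*(-149) - 49 = -1*(-149) - 49 = 149 - 49 = 100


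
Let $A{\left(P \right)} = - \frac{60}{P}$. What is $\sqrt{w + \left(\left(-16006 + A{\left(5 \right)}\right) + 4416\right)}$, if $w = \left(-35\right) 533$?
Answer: $i \sqrt{30257} \approx 173.95 i$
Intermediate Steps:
$w = -18655$
$\sqrt{w + \left(\left(-16006 + A{\left(5 \right)}\right) + 4416\right)} = \sqrt{-18655 + \left(\left(-16006 - \frac{60}{5}\right) + 4416\right)} = \sqrt{-18655 + \left(\left(-16006 - 12\right) + 4416\right)} = \sqrt{-18655 + \left(-16018 + 4416\right)} = \sqrt{-18655 - 11602} = \sqrt{-30257} = i \sqrt{30257}$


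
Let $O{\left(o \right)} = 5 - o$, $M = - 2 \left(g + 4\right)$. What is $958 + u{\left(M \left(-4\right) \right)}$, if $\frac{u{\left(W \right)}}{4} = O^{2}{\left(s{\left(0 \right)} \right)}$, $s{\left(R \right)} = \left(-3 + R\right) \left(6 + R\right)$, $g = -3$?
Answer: $3074$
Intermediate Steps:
$M = -2$ ($M = - 2 \left(-3 + 4\right) = \left(-2\right) 1 = -2$)
$u{\left(W \right)} = 2116$ ($u{\left(W \right)} = 4 \left(5 - \left(-18 + 0^{2} + 3 \cdot 0\right)\right)^{2} = 4 \left(5 - \left(-18 + 0 + 0\right)\right)^{2} = 4 \left(5 - -18\right)^{2} = 4 \left(5 + 18\right)^{2} = 4 \cdot 23^{2} = 4 \cdot 529 = 2116$)
$958 + u{\left(M \left(-4\right) \right)} = 958 + 2116 = 3074$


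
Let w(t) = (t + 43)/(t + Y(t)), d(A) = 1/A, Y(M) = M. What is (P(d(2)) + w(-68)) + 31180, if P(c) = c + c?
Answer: 4240641/136 ≈ 31181.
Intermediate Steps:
w(t) = (43 + t)/(2*t) (w(t) = (t + 43)/(t + t) = (43 + t)/((2*t)) = (43 + t)*(1/(2*t)) = (43 + t)/(2*t))
P(c) = 2*c
(P(d(2)) + w(-68)) + 31180 = (2/2 + (½)*(43 - 68)/(-68)) + 31180 = (2*(½) + (½)*(-1/68)*(-25)) + 31180 = (1 + 25/136) + 31180 = 161/136 + 31180 = 4240641/136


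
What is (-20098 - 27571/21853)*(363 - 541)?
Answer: 78182791370/21853 ≈ 3.5777e+6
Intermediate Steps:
(-20098 - 27571/21853)*(363 - 541) = (-20098 - 27571*1/21853)*(-178) = (-20098 - 27571/21853)*(-178) = -439229165/21853*(-178) = 78182791370/21853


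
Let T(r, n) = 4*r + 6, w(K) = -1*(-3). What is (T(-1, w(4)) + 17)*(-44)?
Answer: -836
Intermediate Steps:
w(K) = 3
T(r, n) = 6 + 4*r
(T(-1, w(4)) + 17)*(-44) = ((6 + 4*(-1)) + 17)*(-44) = ((6 - 4) + 17)*(-44) = (2 + 17)*(-44) = 19*(-44) = -836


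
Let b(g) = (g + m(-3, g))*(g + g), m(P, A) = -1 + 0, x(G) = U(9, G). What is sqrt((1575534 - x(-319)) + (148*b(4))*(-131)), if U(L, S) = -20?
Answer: 7*sqrt(22658) ≈ 1053.7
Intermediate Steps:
x(G) = -20
m(P, A) = -1
b(g) = 2*g*(-1 + g) (b(g) = (g - 1)*(g + g) = (-1 + g)*(2*g) = 2*g*(-1 + g))
sqrt((1575534 - x(-319)) + (148*b(4))*(-131)) = sqrt((1575534 - 1*(-20)) + (148*(2*4*(-1 + 4)))*(-131)) = sqrt((1575534 + 20) + (148*(2*4*3))*(-131)) = sqrt(1575554 + (148*24)*(-131)) = sqrt(1575554 + 3552*(-131)) = sqrt(1575554 - 465312) = sqrt(1110242) = 7*sqrt(22658)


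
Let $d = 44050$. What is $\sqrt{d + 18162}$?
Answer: $2 \sqrt{15553} \approx 249.42$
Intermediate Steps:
$\sqrt{d + 18162} = \sqrt{44050 + 18162} = \sqrt{62212} = 2 \sqrt{15553}$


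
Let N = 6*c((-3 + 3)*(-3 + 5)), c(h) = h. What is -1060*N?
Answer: 0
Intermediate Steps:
N = 0 (N = 6*((-3 + 3)*(-3 + 5)) = 6*(0*2) = 6*0 = 0)
-1060*N = -1060*0 = 0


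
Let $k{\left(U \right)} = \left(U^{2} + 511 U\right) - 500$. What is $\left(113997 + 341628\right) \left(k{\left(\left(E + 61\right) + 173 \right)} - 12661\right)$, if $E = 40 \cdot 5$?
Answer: $180869000625$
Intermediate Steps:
$E = 200$
$k{\left(U \right)} = -500 + U^{2} + 511 U$
$\left(113997 + 341628\right) \left(k{\left(\left(E + 61\right) + 173 \right)} - 12661\right) = \left(113997 + 341628\right) \left(\left(-500 + \left(\left(200 + 61\right) + 173\right)^{2} + 511 \left(\left(200 + 61\right) + 173\right)\right) - 12661\right) = 455625 \left(\left(-500 + \left(261 + 173\right)^{2} + 511 \left(261 + 173\right)\right) - 12661\right) = 455625 \left(\left(-500 + 434^{2} + 511 \cdot 434\right) - 12661\right) = 455625 \left(\left(-500 + 188356 + 221774\right) - 12661\right) = 455625 \left(409630 - 12661\right) = 455625 \cdot 396969 = 180869000625$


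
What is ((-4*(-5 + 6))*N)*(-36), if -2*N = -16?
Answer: 1152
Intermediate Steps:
N = 8 (N = -½*(-16) = 8)
((-4*(-5 + 6))*N)*(-36) = (-4*(-5 + 6)*8)*(-36) = (-4*1*8)*(-36) = -4*8*(-36) = -32*(-36) = 1152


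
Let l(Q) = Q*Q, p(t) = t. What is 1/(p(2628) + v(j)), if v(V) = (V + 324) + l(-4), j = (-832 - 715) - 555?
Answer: 1/866 ≈ 0.0011547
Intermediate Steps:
l(Q) = Q²
j = -2102 (j = -1547 - 555 = -2102)
v(V) = 340 + V (v(V) = (V + 324) + (-4)² = (324 + V) + 16 = 340 + V)
1/(p(2628) + v(j)) = 1/(2628 + (340 - 2102)) = 1/(2628 - 1762) = 1/866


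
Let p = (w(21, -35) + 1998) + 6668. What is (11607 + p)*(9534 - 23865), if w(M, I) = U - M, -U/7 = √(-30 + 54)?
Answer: -290231412 + 200634*√6 ≈ -2.8974e+8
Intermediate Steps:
U = -14*√6 (U = -7*√(-30 + 54) = -14*√6 ≈ -34.293)
w(M, I) = -M - 14*√6 (w(M, I) = -14*√6 - M = -M - 14*√6)
p = 8645 - 14*√6 (p = ((-1*21 - 14*√6) + 1998) + 6668 = ((-21 - 14*√6) + 1998) + 6668 = (1977 - 14*√6) + 6668 = 8645 - 14*√6 ≈ 8610.7)
(11607 + p)*(9534 - 23865) = (11607 + (8645 - 14*√6))*(9534 - 23865) = (20252 - 14*√6)*(-14331) = -290231412 + 200634*√6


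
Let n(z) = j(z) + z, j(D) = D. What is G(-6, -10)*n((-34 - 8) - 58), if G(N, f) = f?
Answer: 2000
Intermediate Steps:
n(z) = 2*z (n(z) = z + z = 2*z)
G(-6, -10)*n((-34 - 8) - 58) = -20*((-34 - 8) - 58) = -20*(-42 - 58) = -20*(-100) = -10*(-200) = 2000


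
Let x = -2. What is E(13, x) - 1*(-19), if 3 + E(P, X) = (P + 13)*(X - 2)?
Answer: -88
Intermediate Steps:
E(P, X) = -3 + (-2 + X)*(13 + P) (E(P, X) = -3 + (P + 13)*(X - 2) = -3 + (13 + P)*(-2 + X) = -3 + (-2 + X)*(13 + P))
E(13, x) - 1*(-19) = (-29 - 2*13 + 13*(-2) + 13*(-2)) - 1*(-19) = (-29 - 26 - 26 - 26) + 19 = -107 + 19 = -88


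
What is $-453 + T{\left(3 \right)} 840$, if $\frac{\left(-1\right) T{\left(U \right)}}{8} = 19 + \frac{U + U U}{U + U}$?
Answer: $-141573$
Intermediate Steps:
$T{\left(U \right)} = -152 - \frac{4 \left(U + U^{2}\right)}{U}$ ($T{\left(U \right)} = - 8 \left(19 + \frac{U + U U}{U + U}\right) = - 8 \left(19 + \frac{U + U^{2}}{2 U}\right) = -152 - \frac{4 \left(U + U^{2}\right)}{U}$)
$-453 + T{\left(3 \right)} 840 = -453 + \left(-156 - 12\right) 840 = -453 - 141120 = -141573$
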